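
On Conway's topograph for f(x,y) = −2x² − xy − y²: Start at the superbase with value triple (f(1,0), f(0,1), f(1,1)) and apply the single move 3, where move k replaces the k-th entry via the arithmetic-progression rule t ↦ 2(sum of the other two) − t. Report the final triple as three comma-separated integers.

start (-2,-1,-4) = (f(1,0),f(0,1),f(1,1))
replace slot 3: 2·((-2)+(-1)) − (-4) = -2 → (-2,-1,-2)

-2,-1,-2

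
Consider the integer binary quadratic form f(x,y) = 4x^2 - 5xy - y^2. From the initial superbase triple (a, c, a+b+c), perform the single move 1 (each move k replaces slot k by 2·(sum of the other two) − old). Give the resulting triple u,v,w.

start (4,-1,-2) = (f(1,0),f(0,1),f(1,1))
replace slot 1: 2·((-1)+(-2)) − 4 = -10 → (-10,-1,-2)

-10,-1,-2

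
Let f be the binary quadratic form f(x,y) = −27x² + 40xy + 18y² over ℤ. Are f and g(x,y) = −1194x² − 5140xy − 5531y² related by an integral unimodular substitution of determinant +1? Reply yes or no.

D₁ = 3544, D₂ = 3544
river cycle of f (length 54): (18, 32, -35), (-35, 38, 15), (15, 52, -14), (-14, 32, 45), (45, 58, -1), (-1, 58, 45), (45, 32, -14), (-14, 52, 15), (15, 38, -35), (-35, 32, 18), … (44 more)
river cycle of g (length 54): (-27, 40, 18), (18, 32, -35), (-35, 38, 15), (15, 52, -14), (-14, 32, 45), (45, 58, -1), (-1, 58, 45), (45, 32, -14), (-14, 52, 15), (15, 38, -35), … (44 more)
cycles coincide ⇒ equivalent

yes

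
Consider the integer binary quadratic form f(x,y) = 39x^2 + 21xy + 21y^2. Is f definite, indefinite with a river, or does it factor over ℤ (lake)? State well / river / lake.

D = b²−4ac = 21² − 4·39·21 = -2835
D < 0 ⇒ definite ⇒ every region one sign ⇒ single well

well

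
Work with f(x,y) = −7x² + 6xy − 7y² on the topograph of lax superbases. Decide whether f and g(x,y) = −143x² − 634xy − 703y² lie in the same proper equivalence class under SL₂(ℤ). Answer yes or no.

D₁ = -160, D₂ = -160
f is negative-definite; reduce −f:
−f: flip: (7,-6,7)→(7,6,7)
−f: reduced (well bottom): (7,6,7) with a≤c, −a<b≤a
flip sign back: reduced form of f is (-7,-6,-7)
g is negative-definite; reduce −g:
−g: translate: b→62 (≡634 mod 286), so (143,634,703)→(143,62,7)
−g: flip: (143,62,7)→(7,-62,143)
−g: translate: b→-6 (≡-62 mod 14), so (7,-62,143)→(7,-6,7)
−g: flip: (7,-6,7)→(7,6,7)
−g: reduced (well bottom): (7,6,7) with a≤c, −a<b≤a
flip sign back: reduced form of g is (-7,-6,-7)
reduced forms (-7, -6, -7) vs (-7, -6, -7) ⇒ equivalent

yes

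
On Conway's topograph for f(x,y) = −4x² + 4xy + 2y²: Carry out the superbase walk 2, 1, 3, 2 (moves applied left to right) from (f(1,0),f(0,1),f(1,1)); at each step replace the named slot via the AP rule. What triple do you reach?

start (-4,2,2) = (f(1,0),f(0,1),f(1,1))
replace slot 2: 2·((-4)+2) − 2 = -6 → (-4,-6,2)
replace slot 1: 2·((-6)+2) − (-4) = -4 → (-4,-6,2)
replace slot 3: 2·((-4)+(-6)) − 2 = -22 → (-4,-6,-22)
replace slot 2: 2·((-4)+(-22)) − (-6) = -46 → (-4,-46,-22)

-4,-46,-22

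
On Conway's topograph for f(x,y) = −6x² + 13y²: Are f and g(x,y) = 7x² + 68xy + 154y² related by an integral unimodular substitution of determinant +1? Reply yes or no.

D₁ = 312, D₂ = 312
river cycle of f (length 4): (-6, 12, 7), (7, 16, -2), (-2, 16, 7), (7, 12, -6)
river cycle of g (length 4): (7, 12, -6), (-6, 12, 7), (7, 16, -2), (-2, 16, 7)
cycles coincide ⇒ equivalent

yes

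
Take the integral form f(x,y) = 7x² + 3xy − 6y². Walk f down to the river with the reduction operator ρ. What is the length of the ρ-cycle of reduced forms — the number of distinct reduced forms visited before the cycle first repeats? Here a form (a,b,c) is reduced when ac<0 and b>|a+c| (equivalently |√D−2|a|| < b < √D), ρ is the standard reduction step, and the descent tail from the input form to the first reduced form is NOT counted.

D = 177, ⌊√D⌋ = 13
river: ρ → (-6,9,4)
river: ρ → (4,7,-8)
river: ρ → (-8,9,3)
river: ρ → (3,9,-8)
river: ρ → (-8,7,4)
river: ρ → (4,9,-6)
river: ρ → (-6,3,7)
river: ρ → (7,11,-2)
river: ρ → (-2,13,1)
river: ρ → (1,13,-2)
river: ρ → (-2,11,7)
river: ρ → (7,3,-6)
ρ-cycle length = 12 (tail of 0 descent steps not counted)

12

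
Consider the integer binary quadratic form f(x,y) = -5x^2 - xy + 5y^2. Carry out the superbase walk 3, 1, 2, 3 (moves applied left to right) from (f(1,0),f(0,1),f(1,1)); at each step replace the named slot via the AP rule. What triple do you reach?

start (-5,5,-1) = (f(1,0),f(0,1),f(1,1))
replace slot 3: 2·((-5)+5) − (-1) = 1 → (-5,5,1)
replace slot 1: 2·(5+1) − (-5) = 17 → (17,5,1)
replace slot 2: 2·(17+1) − 5 = 31 → (17,31,1)
replace slot 3: 2·(17+31) − 1 = 95 → (17,31,95)

17,31,95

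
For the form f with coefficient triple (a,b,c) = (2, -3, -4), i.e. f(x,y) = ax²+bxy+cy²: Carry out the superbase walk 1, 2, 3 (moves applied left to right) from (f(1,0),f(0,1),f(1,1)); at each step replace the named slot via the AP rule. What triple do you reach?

start (2,-4,-5) = (f(1,0),f(0,1),f(1,1))
replace slot 1: 2·((-4)+(-5)) − 2 = -20 → (-20,-4,-5)
replace slot 2: 2·((-20)+(-5)) − (-4) = -46 → (-20,-46,-5)
replace slot 3: 2·((-20)+(-46)) − (-5) = -127 → (-20,-46,-127)

-20,-46,-127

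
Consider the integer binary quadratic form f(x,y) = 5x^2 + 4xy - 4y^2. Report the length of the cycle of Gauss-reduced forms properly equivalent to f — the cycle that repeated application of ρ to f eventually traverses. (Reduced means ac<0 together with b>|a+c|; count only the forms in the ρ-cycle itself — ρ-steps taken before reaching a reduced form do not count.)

D = 96, ⌊√D⌋ = 9
river: ρ → (-4,4,5)
river: ρ → (5,6,-3)
river: ρ → (-3,6,5)
river: ρ → (5,4,-4)
ρ-cycle length = 4 (tail of 0 descent steps not counted)

4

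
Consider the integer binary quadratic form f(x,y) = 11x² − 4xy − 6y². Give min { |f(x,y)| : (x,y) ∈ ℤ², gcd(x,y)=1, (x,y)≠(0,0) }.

descent: ρ → (-6,16,1)  [lands on river]
river: ρ → (1,16,-6)
river: ρ → (-6,8,9)
river: ρ → (9,10,-5)
river: ρ → (-5,10,9)
river: ρ → (9,8,-6)
closes: descent 1, river 6
min |a| on river = 1

1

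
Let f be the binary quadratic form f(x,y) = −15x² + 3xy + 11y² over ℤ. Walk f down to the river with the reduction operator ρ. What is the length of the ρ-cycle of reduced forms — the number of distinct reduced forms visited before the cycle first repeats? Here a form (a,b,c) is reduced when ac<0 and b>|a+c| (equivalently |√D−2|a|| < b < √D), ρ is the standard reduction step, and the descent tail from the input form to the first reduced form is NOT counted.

D = 669, ⌊√D⌋ = 25
descent: ρ → (11,19,-7)  [lands on river]
river: ρ → (-7,23,5)
river: ρ → (5,17,-19)
river: ρ → (-19,21,3)
river: ρ → (3,21,-19)
river: ρ → (-19,17,5)
river: ρ → (5,23,-7)
river: ρ → (-7,19,11)
river: ρ → (11,25,-1)
river: ρ → (-1,25,11)
ρ-cycle length = 10 (tail of 1 descent step not counted)

10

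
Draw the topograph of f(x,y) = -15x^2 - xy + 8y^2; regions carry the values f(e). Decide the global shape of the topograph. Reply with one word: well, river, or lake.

D = b²−4ac = (-1)² − 4·(-15)·8 = 481
D > 0 non-square ⇒ indefinite ⇒ periodic river

river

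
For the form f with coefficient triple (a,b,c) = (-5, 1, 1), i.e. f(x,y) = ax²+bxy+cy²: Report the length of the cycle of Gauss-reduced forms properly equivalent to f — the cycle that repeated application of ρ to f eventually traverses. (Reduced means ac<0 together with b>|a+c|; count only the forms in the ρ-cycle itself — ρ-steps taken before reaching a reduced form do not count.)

D = 21, ⌊√D⌋ = 4
descent: ρ → (1,3,-3)  [lands on river]
river: ρ → (-3,3,1)
ρ-cycle length = 2 (tail of 1 descent step not counted)

2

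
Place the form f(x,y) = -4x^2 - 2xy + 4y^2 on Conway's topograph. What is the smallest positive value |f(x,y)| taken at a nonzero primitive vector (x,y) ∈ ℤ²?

descent: ρ → (4,2,-4)  [lands on river]
river: ρ → (-4,6,2)
river: ρ → (2,6,-4)
river: ρ → (-4,2,4)
river: ρ → (4,6,-2)
river: ρ → (-2,6,4)
closes: descent 1, river 6
min |a| on river = 2

2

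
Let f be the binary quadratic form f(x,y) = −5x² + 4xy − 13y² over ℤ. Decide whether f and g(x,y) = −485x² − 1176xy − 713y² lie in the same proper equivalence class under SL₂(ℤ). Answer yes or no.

D₁ = -244, D₂ = -244
f is negative-definite; reduce −f:
−f: reduced (well bottom): (5,-4,13) with a≤c, −a<b≤a
flip sign back: reduced form of f is (-5,4,-13)
g is negative-definite; reduce −g:
−g: translate: b→206 (≡1176 mod 970), so (485,1176,713)→(485,206,22)
−g: flip: (485,206,22)→(22,-206,485)
−g: translate: b→14 (≡-206 mod 44), so (22,-206,485)→(22,14,5)
−g: flip: (22,14,5)→(5,-14,22)
−g: translate: b→-4 (≡-14 mod 10), so (5,-14,22)→(5,-4,13)
−g: reduced (well bottom): (5,-4,13) with a≤c, −a<b≤a
flip sign back: reduced form of g is (-5,4,-13)
reduced forms (-5, 4, -13) vs (-5, 4, -13) ⇒ equivalent

yes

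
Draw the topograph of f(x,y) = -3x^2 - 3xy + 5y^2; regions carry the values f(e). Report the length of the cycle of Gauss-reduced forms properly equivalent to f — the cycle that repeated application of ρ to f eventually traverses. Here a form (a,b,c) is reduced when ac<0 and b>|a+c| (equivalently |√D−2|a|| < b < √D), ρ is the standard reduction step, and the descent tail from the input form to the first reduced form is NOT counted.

D = 69, ⌊√D⌋ = 8
descent: ρ → (5,3,-3)  [lands on river]
river: ρ → (-3,3,5)
river: ρ → (5,7,-1)
river: ρ → (-1,7,5)
ρ-cycle length = 4 (tail of 1 descent step not counted)

4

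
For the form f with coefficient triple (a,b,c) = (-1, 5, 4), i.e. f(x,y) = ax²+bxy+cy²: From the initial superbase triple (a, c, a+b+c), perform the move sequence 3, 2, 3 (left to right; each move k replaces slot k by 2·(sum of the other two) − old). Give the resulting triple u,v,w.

start (-1,4,8) = (f(1,0),f(0,1),f(1,1))
replace slot 3: 2·((-1)+4) − 8 = -2 → (-1,4,-2)
replace slot 2: 2·((-1)+(-2)) − 4 = -10 → (-1,-10,-2)
replace slot 3: 2·((-1)+(-10)) − (-2) = -20 → (-1,-10,-20)

-1,-10,-20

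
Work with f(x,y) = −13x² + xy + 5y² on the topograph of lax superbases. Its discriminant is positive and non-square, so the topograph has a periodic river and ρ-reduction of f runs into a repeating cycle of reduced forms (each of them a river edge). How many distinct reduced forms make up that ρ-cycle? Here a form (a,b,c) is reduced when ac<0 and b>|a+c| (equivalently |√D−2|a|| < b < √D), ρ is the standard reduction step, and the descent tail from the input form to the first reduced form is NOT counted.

D = 261, ⌊√D⌋ = 16
descent: ρ → (5,9,-9)  [lands on river]
river: ρ → (-9,9,5)
river: ρ → (5,11,-7)
river: ρ → (-7,3,9)
river: ρ → (9,15,-1)
river: ρ → (-1,15,9)
river: ρ → (9,3,-7)
river: ρ → (-7,11,5)
ρ-cycle length = 8 (tail of 1 descent step not counted)

8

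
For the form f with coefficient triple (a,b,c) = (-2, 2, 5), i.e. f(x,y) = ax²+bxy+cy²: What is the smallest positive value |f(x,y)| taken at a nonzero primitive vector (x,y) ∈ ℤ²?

descent: ρ → (5,-2,-2)
descent: ρ → (-2,6,1)  [lands on river]
river: ρ → (1,6,-2)
closes: descent 2, river 2
min |a| on river = 1

1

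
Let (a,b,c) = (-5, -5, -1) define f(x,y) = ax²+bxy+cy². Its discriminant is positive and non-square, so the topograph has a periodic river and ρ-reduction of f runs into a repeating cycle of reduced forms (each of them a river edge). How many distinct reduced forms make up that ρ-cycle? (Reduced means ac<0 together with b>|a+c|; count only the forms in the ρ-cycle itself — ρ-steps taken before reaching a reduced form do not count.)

D = 5, ⌊√D⌋ = 2
descent: ρ → (-1,1,1)  [lands on river]
river: ρ → (1,1,-1)
ρ-cycle length = 2 (tail of 1 descent step not counted)

2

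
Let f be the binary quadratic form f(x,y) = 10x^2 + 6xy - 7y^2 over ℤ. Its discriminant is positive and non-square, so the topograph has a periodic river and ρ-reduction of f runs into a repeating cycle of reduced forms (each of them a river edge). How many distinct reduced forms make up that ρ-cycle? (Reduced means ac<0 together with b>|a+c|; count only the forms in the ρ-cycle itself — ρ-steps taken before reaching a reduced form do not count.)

D = 316, ⌊√D⌋ = 17
river: ρ → (-7,8,9)
river: ρ → (9,10,-6)
river: ρ → (-6,14,5)
river: ρ → (5,16,-3)
river: ρ → (-3,14,10)
river: ρ → (10,6,-7)
ρ-cycle length = 6 (tail of 0 descent steps not counted)

6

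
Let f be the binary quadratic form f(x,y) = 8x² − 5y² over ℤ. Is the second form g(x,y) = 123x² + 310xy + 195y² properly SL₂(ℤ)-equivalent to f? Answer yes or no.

D₁ = 160, D₂ = 160
river cycle of f (length 4): (-5, 10, 3), (3, 8, -8), (-8, 8, 3), (3, 10, -5)
river cycle of g (length 4): (-5, 10, 3), (3, 8, -8), (-8, 8, 3), (3, 10, -5)
cycles coincide ⇒ equivalent

yes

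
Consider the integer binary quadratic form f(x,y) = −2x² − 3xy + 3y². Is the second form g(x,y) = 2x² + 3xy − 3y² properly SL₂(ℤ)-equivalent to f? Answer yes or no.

D₁ = 33, D₂ = 33
river cycle of f (length 4): (3, 3, -2), (-2, 5, 1), (1, 5, -2), (-2, 3, 3)
river cycle of g (length 4): (-3, 3, 2), (2, 5, -1), (-1, 5, 2), (2, 3, -3)
cycles differ ⇒ inequivalent

no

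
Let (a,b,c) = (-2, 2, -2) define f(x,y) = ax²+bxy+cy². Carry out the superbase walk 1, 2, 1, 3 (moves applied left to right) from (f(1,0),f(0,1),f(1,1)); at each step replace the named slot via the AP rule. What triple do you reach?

start (-2,-2,-2) = (f(1,0),f(0,1),f(1,1))
replace slot 1: 2·((-2)+(-2)) − (-2) = -6 → (-6,-2,-2)
replace slot 2: 2·((-6)+(-2)) − (-2) = -14 → (-6,-14,-2)
replace slot 1: 2·((-14)+(-2)) − (-6) = -26 → (-26,-14,-2)
replace slot 3: 2·((-26)+(-14)) − (-2) = -78 → (-26,-14,-78)

-26,-14,-78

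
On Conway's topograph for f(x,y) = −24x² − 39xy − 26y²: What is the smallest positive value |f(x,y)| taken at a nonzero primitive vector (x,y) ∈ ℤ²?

translate: b→-9 (≡39 mod 48), so (24,39,26)→(24,-9,11)
flip: (24,-9,11)→(11,9,24)
reduced (well bottom): (11,9,24) with a≤c, −a<b≤a
well minimum |f| = |-11| = 11 (negative-definite)

11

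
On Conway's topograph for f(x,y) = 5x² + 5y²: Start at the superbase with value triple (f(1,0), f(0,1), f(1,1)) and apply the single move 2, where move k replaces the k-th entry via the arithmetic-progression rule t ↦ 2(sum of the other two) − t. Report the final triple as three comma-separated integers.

start (5,5,10) = (f(1,0),f(0,1),f(1,1))
replace slot 2: 2·(5+10) − 5 = 25 → (5,25,10)

5,25,10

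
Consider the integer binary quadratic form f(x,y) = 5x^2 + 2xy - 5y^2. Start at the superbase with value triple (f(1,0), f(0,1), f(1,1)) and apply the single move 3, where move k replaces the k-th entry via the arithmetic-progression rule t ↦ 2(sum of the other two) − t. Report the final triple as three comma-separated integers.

start (5,-5,2) = (f(1,0),f(0,1),f(1,1))
replace slot 3: 2·(5+(-5)) − 2 = -2 → (5,-5,-2)

5,-5,-2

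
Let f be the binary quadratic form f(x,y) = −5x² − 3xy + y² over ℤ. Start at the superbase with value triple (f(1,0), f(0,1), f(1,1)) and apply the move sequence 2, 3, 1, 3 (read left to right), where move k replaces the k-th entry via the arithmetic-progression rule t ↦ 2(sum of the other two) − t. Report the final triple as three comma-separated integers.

start (-5,1,-7) = (f(1,0),f(0,1),f(1,1))
replace slot 2: 2·((-5)+(-7)) − 1 = -25 → (-5,-25,-7)
replace slot 3: 2·((-5)+(-25)) − (-7) = -53 → (-5,-25,-53)
replace slot 1: 2·((-25)+(-53)) − (-5) = -151 → (-151,-25,-53)
replace slot 3: 2·((-151)+(-25)) − (-53) = -299 → (-151,-25,-299)

-151,-25,-299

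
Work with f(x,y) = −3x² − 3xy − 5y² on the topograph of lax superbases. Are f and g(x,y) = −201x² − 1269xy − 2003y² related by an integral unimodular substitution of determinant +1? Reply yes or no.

D₁ = -51, D₂ = -51
f is negative-definite; reduce −f:
−f: reduced (well bottom): (3,3,5) with a≤c, −a<b≤a
flip sign back: reduced form of f is (-3,-3,-5)
g is negative-definite; reduce −g:
−g: translate: b→63 (≡1269 mod 402), so (201,1269,2003)→(201,63,5)
−g: flip: (201,63,5)→(5,-63,201)
−g: translate: b→-3 (≡-63 mod 10), so (5,-63,201)→(5,-3,3)
−g: flip: (5,-3,3)→(3,3,5)
−g: reduced (well bottom): (3,3,5) with a≤c, −a<b≤a
flip sign back: reduced form of g is (-3,-3,-5)
reduced forms (-3, -3, -5) vs (-3, -3, -5) ⇒ equivalent

yes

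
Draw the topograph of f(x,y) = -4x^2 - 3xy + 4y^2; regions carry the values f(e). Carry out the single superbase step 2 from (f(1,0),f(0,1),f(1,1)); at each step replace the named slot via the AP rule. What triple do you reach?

start (-4,4,-3) = (f(1,0),f(0,1),f(1,1))
replace slot 2: 2·((-4)+(-3)) − 4 = -18 → (-4,-18,-3)

-4,-18,-3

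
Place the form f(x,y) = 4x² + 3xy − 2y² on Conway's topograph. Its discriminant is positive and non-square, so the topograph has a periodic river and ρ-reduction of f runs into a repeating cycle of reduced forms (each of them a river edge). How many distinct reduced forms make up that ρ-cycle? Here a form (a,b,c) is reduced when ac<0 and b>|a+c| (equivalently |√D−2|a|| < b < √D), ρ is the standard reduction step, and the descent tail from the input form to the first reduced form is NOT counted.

D = 41, ⌊√D⌋ = 6
river: ρ → (-2,5,2)
river: ρ → (2,3,-4)
river: ρ → (-4,5,1)
river: ρ → (1,5,-4)
river: ρ → (-4,3,2)
river: ρ → (2,5,-2)
river: ρ → (-2,3,4)
river: ρ → (4,5,-1)
river: ρ → (-1,5,4)
river: ρ → (4,3,-2)
ρ-cycle length = 10 (tail of 0 descent steps not counted)

10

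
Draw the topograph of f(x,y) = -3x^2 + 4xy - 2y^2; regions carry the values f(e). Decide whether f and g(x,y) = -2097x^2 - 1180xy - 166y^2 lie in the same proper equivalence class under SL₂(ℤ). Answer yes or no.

D₁ = -8, D₂ = -8
f is negative-definite; reduce −f:
−f: translate: b→2 (≡-4 mod 6), so (3,-4,2)→(3,2,1)
−f: flip: (3,2,1)→(1,-2,3)
−f: translate: b→0 (≡-2 mod 2), so (1,-2,3)→(1,0,2)
−f: reduced (well bottom): (1,0,2) with a≤c, −a<b≤a
flip sign back: reduced form of f is (-1,0,-2)
g is negative-definite; reduce −g:
−g: flip: (2097,1180,166)→(166,-1180,2097)
−g: translate: b→148 (≡-1180 mod 332), so (166,-1180,2097)→(166,148,33)
−g: flip: (166,148,33)→(33,-148,166)
−g: translate: b→-16 (≡-148 mod 66), so (33,-148,166)→(33,-16,2)
−g: flip: (33,-16,2)→(2,16,33)
−g: translate: b→0 (≡16 mod 4), so (2,16,33)→(2,0,1)
−g: flip: (2,0,1)→(1,0,2)
−g: reduced (well bottom): (1,0,2) with a≤c, −a<b≤a
flip sign back: reduced form of g is (-1,0,-2)
reduced forms (-1, 0, -2) vs (-1, 0, -2) ⇒ equivalent

yes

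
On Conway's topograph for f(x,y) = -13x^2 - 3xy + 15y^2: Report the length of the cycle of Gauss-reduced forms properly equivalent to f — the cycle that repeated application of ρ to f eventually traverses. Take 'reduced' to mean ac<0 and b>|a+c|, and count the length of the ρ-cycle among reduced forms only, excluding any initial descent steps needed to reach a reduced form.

D = 789, ⌊√D⌋ = 28
descent: ρ → (15,3,-13)  [lands on river]
river: ρ → (-13,23,5)
river: ρ → (5,27,-3)
river: ρ → (-3,27,5)
river: ρ → (5,23,-13)
river: ρ → (-13,3,15)
river: ρ → (15,27,-1)
river: ρ → (-1,27,15)
ρ-cycle length = 8 (tail of 1 descent step not counted)

8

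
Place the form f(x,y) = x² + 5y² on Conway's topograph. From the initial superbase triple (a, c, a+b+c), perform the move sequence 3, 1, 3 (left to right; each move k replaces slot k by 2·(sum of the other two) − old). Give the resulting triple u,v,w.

start (1,5,6) = (f(1,0),f(0,1),f(1,1))
replace slot 3: 2·(1+5) − 6 = 6 → (1,5,6)
replace slot 1: 2·(5+6) − 1 = 21 → (21,5,6)
replace slot 3: 2·(21+5) − 6 = 46 → (21,5,46)

21,5,46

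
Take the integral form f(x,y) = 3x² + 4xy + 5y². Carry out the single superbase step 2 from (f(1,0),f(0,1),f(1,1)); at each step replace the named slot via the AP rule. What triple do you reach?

start (3,5,12) = (f(1,0),f(0,1),f(1,1))
replace slot 2: 2·(3+12) − 5 = 25 → (3,25,12)

3,25,12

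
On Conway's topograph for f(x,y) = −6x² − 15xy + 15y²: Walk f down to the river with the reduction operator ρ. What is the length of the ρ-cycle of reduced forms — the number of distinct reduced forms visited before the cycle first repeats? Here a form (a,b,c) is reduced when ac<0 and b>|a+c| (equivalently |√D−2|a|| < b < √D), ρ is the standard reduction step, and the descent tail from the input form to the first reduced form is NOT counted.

D = 585, ⌊√D⌋ = 24
descent: ρ → (15,15,-6)  [lands on river]
river: ρ → (-6,21,6)
river: ρ → (6,15,-15)
river: ρ → (-15,15,6)
river: ρ → (6,21,-6)
river: ρ → (-6,15,15)
ρ-cycle length = 6 (tail of 1 descent step not counted)

6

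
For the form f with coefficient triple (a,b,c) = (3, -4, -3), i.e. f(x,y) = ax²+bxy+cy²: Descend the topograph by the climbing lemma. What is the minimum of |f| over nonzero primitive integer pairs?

descent: ρ → (-3,4,3)  [lands on river]
river: ρ → (3,2,-4)
river: ρ → (-4,6,1)
river: ρ → (1,6,-4)
river: ρ → (-4,2,3)
river: ρ → (3,4,-3)
river: ρ → (-3,2,4)
river: ρ → (4,6,-1)
river: ρ → (-1,6,4)
river: ρ → (4,2,-3)
closes: descent 1, river 10
min |a| on river = 1

1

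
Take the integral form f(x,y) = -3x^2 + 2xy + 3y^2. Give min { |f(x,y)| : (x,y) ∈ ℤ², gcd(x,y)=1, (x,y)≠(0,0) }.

river: ρ → (3,4,-2)
river: ρ → (-2,4,3)
river: ρ → (3,2,-3)
river: ρ → (-3,4,2)
river: ρ → (2,4,-3)
river: ρ → (-3,2,3)
closes: descent 0, river 6
min |a| on river = 2

2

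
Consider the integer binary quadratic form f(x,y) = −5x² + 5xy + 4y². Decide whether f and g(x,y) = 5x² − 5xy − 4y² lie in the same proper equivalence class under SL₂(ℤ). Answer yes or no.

D₁ = 105, D₂ = 105
river cycle of f (length 6): (4, 3, -6), (-6, 9, 1), (1, 9, -6), (-6, 3, 4), (4, 5, -5), (-5, 5, 4)
river cycle of g (length 6): (-4, 5, 5), (5, 5, -4), (-4, 3, 6), (6, 9, -1), (-1, 9, 6), (6, 3, -4)
cycles differ ⇒ inequivalent

no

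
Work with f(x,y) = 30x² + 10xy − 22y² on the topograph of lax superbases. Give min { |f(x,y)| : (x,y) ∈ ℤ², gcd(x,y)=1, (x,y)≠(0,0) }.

river: ρ → (-22,34,18)
river: ρ → (18,38,-18)
river: ρ → (-18,34,22)
river: ρ → (22,10,-30)
river: ρ → (-30,50,2)
river: ρ → (2,50,-30)
river: ρ → (-30,10,22)
river: ρ → (22,34,-18)
river: ρ → (-18,38,18)
river: ρ → (18,34,-22)
river: ρ → (-22,10,30)
river: ρ → (30,50,-2)
river: ρ → (-2,50,30)
river: ρ → (30,10,-22)
closes: descent 0, river 14
min |a| on river = 2

2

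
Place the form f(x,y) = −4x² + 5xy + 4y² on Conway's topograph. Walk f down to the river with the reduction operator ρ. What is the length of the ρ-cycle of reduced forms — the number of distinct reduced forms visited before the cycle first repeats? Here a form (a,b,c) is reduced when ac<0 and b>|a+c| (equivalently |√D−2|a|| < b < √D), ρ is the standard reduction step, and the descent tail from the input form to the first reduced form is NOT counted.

D = 89, ⌊√D⌋ = 9
river: ρ → (4,3,-5)
river: ρ → (-5,7,2)
river: ρ → (2,9,-1)
river: ρ → (-1,9,2)
river: ρ → (2,7,-5)
river: ρ → (-5,3,4)
river: ρ → (4,5,-4)
river: ρ → (-4,3,5)
river: ρ → (5,7,-2)
river: ρ → (-2,9,1)
river: ρ → (1,9,-2)
river: ρ → (-2,7,5)
river: ρ → (5,3,-4)
river: ρ → (-4,5,4)
ρ-cycle length = 14 (tail of 0 descent steps not counted)

14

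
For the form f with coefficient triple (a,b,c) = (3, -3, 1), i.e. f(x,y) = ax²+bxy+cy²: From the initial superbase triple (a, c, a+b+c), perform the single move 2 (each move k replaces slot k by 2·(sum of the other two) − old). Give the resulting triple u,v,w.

start (3,1,1) = (f(1,0),f(0,1),f(1,1))
replace slot 2: 2·(3+1) − 1 = 7 → (3,7,1)

3,7,1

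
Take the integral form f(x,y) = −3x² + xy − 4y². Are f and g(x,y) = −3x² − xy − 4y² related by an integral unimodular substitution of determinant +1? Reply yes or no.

D₁ = -47, D₂ = -47
f is negative-definite; reduce −f:
−f: reduced (well bottom): (3,-1,4) with a≤c, −a<b≤a
flip sign back: reduced form of f is (-3,1,-4)
g is negative-definite; reduce −g:
−g: reduced (well bottom): (3,1,4) with a≤c, −a<b≤a
flip sign back: reduced form of g is (-3,-1,-4)
reduced forms (-3, 1, -4) vs (-3, -1, -4) ⇒ inequivalent

no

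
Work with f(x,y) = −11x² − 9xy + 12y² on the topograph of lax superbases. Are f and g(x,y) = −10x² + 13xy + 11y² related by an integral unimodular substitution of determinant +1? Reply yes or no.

D₁ = 609, D₂ = 609
river cycle of f (length 16): (12, 9, -11), (-11, 13, 10), (10, 7, -14), (-14, 21, 3), (3, 21, -14), (-14, 7, 10), (10, 13, -11), (-11, 9, 12), (12, 15, -8), (-8, 17, 10), … (6 more)
river cycle of g (length 16): (11, 9, -12), (-12, 15, 8), (8, 17, -10), (-10, 23, 2), (2, 21, -21), (-21, 21, 2), (2, 23, -10), (-10, 17, 8), (8, 15, -12), (-12, 9, 11), … (6 more)
cycles differ ⇒ inequivalent

no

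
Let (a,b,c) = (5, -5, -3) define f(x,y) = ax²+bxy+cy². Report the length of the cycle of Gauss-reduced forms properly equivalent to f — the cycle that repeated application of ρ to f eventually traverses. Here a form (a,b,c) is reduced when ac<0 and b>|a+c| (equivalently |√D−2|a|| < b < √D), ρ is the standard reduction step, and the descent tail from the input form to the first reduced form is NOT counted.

D = 85, ⌊√D⌋ = 9
descent: ρ → (-3,5,5)  [lands on river]
river: ρ → (5,5,-3)
river: ρ → (-3,7,3)
river: ρ → (3,5,-5)
river: ρ → (-5,5,3)
river: ρ → (3,7,-3)
ρ-cycle length = 6 (tail of 1 descent step not counted)

6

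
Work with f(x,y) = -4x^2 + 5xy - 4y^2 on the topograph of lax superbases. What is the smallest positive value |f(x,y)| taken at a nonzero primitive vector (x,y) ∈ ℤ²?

translate: b→3 (≡-5 mod 8), so (4,-5,4)→(4,3,3)
flip: (4,3,3)→(3,-3,4)
translate: b→3 (≡-3 mod 6), so (3,-3,4)→(3,3,4)
reduced (well bottom): (3,3,4) with a≤c, −a<b≤a
well minimum |f| = |-3| = 3 (negative-definite)

3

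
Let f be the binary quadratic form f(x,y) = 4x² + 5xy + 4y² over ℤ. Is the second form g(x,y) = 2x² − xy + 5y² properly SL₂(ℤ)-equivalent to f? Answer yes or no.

D₁ = -39, D₂ = -39
f: translate: b→-3 (≡5 mod 8), so (4,5,4)→(4,-3,3)
f: flip: (4,-3,3)→(3,3,4)
f: reduced (well bottom): (3,3,4) with a≤c, −a<b≤a
g: reduced (well bottom): (2,-1,5) with a≤c, −a<b≤a
reduced forms (3, 3, 4) vs (2, -1, 5) ⇒ inequivalent

no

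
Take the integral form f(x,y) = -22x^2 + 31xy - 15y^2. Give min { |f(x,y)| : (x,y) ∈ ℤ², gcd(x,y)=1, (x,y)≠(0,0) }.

translate: b→13 (≡-31 mod 44), so (22,-31,15)→(22,13,6)
flip: (22,13,6)→(6,-13,22)
translate: b→-1 (≡-13 mod 12), so (6,-13,22)→(6,-1,15)
reduced (well bottom): (6,-1,15) with a≤c, −a<b≤a
well minimum |f| = |-6| = 6 (negative-definite)

6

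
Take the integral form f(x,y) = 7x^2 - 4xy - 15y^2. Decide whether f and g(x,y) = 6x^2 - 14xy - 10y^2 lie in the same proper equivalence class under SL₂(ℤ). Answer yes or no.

D₁ = 436, D₂ = 436
river cycle of f (length 30): (7, 10, -12), (-12, 14, 5), (5, 16, -9), (-9, 20, 1), (1, 20, -9), (-9, 16, 5), (5, 14, -12), (-12, 10, 7), (7, 18, -4), (-4, 14, 15), … (20 more)
river cycle of g (length 14): (-10, 14, 6), (6, 10, -14), (-14, 18, 2), (2, 18, -14), (-14, 10, 6), (6, 14, -10), (-10, 6, 10), (10, 14, -6), (-6, 10, 14), (14, 18, -2), … (4 more)
cycles differ ⇒ inequivalent

no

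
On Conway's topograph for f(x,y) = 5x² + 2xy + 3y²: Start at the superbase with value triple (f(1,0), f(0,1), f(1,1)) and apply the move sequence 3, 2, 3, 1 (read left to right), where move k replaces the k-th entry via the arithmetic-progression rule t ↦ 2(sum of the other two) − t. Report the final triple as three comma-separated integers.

start (5,3,10) = (f(1,0),f(0,1),f(1,1))
replace slot 3: 2·(5+3) − 10 = 6 → (5,3,6)
replace slot 2: 2·(5+6) − 3 = 19 → (5,19,6)
replace slot 3: 2·(5+19) − 6 = 42 → (5,19,42)
replace slot 1: 2·(19+42) − 5 = 117 → (117,19,42)

117,19,42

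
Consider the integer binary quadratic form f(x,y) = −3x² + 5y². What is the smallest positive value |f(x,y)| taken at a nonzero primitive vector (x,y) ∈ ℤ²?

descent: ρ → (5,0,-3)
descent: ρ → (-3,6,2)  [lands on river]
river: ρ → (2,6,-3)
closes: descent 2, river 2
min |a| on river = 2

2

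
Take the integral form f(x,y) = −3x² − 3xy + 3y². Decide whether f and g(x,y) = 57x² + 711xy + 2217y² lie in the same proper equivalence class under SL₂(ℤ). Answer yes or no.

D₁ = 45, D₂ = 45
river cycle of f (length 2): (3, 3, -3), (-3, 3, 3)
river cycle of g (length 2): (3, 3, -3), (-3, 3, 3)
cycles coincide ⇒ equivalent

yes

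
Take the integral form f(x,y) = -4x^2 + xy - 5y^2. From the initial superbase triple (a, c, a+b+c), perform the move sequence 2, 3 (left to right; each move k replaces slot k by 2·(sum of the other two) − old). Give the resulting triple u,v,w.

start (-4,-5,-8) = (f(1,0),f(0,1),f(1,1))
replace slot 2: 2·((-4)+(-8)) − (-5) = -19 → (-4,-19,-8)
replace slot 3: 2·((-4)+(-19)) − (-8) = -38 → (-4,-19,-38)

-4,-19,-38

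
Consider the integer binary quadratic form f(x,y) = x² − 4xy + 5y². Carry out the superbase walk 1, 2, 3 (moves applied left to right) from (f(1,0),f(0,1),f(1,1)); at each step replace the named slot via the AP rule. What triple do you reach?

start (1,5,2) = (f(1,0),f(0,1),f(1,1))
replace slot 1: 2·(5+2) − 1 = 13 → (13,5,2)
replace slot 2: 2·(13+2) − 5 = 25 → (13,25,2)
replace slot 3: 2·(13+25) − 2 = 74 → (13,25,74)

13,25,74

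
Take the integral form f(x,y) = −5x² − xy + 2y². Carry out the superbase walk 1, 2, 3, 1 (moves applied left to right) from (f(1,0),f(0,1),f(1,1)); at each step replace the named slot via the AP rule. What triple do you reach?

start (-5,2,-4) = (f(1,0),f(0,1),f(1,1))
replace slot 1: 2·(2+(-4)) − (-5) = 1 → (1,2,-4)
replace slot 2: 2·(1+(-4)) − 2 = -8 → (1,-8,-4)
replace slot 3: 2·(1+(-8)) − (-4) = -10 → (1,-8,-10)
replace slot 1: 2·((-8)+(-10)) − 1 = -37 → (-37,-8,-10)

-37,-8,-10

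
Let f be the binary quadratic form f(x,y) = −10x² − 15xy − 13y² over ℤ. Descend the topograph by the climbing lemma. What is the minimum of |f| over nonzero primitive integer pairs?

translate: b→-5 (≡15 mod 20), so (10,15,13)→(10,-5,8)
flip: (10,-5,8)→(8,5,10)
reduced (well bottom): (8,5,10) with a≤c, −a<b≤a
well minimum |f| = |-8| = 8 (negative-definite)

8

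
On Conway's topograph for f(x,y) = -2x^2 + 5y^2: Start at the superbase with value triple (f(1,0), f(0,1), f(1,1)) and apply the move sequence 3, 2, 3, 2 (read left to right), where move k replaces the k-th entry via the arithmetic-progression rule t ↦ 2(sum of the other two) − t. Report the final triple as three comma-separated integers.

start (-2,5,3) = (f(1,0),f(0,1),f(1,1))
replace slot 3: 2·((-2)+5) − 3 = 3 → (-2,5,3)
replace slot 2: 2·((-2)+3) − 5 = -3 → (-2,-3,3)
replace slot 3: 2·((-2)+(-3)) − 3 = -13 → (-2,-3,-13)
replace slot 2: 2·((-2)+(-13)) − (-3) = -27 → (-2,-27,-13)

-2,-27,-13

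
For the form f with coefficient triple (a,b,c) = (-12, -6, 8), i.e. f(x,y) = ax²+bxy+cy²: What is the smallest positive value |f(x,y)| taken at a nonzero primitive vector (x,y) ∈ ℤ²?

descent: ρ → (8,6,-12)  [lands on river]
river: ρ → (-12,18,2)
river: ρ → (2,18,-12)
river: ρ → (-12,6,8)
river: ρ → (8,10,-10)
river: ρ → (-10,10,8)
closes: descent 1, river 6
min |a| on river = 2

2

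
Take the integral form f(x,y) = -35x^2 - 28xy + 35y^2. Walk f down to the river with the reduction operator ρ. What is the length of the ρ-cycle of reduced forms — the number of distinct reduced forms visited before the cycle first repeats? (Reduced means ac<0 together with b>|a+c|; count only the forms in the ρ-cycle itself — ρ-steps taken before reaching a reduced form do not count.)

D = 5684, ⌊√D⌋ = 75
descent: ρ → (35,28,-35)  [lands on river]
river: ρ → (-35,42,28)
river: ρ → (28,70,-7)
river: ρ → (-7,70,28)
river: ρ → (28,42,-35)
river: ρ → (-35,28,35)
river: ρ → (35,42,-28)
river: ρ → (-28,70,7)
river: ρ → (7,70,-28)
river: ρ → (-28,42,35)
ρ-cycle length = 10 (tail of 1 descent step not counted)

10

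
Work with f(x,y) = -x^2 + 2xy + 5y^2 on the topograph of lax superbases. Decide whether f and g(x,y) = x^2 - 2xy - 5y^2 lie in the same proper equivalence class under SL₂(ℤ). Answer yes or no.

D₁ = 24, D₂ = 24
river cycle of f (length 2): (-1, 4, 2), (2, 4, -1)
river cycle of g (length 2): (1, 4, -2), (-2, 4, 1)
cycles differ ⇒ inequivalent

no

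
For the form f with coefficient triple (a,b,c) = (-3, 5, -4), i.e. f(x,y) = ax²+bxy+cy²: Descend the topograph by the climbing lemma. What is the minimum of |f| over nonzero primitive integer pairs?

translate: b→1 (≡-5 mod 6), so (3,-5,4)→(3,1,2)
flip: (3,1,2)→(2,-1,3)
reduced (well bottom): (2,-1,3) with a≤c, −a<b≤a
well minimum |f| = |-2| = 2 (negative-definite)

2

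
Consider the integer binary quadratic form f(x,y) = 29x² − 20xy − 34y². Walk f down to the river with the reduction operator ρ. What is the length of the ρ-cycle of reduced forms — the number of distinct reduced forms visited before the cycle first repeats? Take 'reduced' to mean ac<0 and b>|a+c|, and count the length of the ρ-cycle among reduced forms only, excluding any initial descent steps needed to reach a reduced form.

D = 4344, ⌊√D⌋ = 65
descent: ρ → (-34,20,29)  [lands on river]
river: ρ → (29,38,-25)
river: ρ → (-25,62,5)
river: ρ → (5,58,-49)
river: ρ → (-49,40,14)
river: ρ → (14,44,-43)
river: ρ → (-43,42,15)
river: ρ → (15,48,-34)
ρ-cycle length = 8 (tail of 1 descent step not counted)

8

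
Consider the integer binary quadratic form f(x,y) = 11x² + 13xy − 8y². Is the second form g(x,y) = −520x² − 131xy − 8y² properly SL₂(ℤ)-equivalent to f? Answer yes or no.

D₁ = 521, D₂ = 521
river cycle of f (length 34): (-8, 19, 5), (5, 21, -4), (-4, 19, 10), (10, 21, -2), (-2, 19, 20), (20, 21, -1), (-1, 21, 20), (20, 19, -2), (-2, 21, 10), (10, 19, -4), … (24 more)
river cycle of g (length 34): (-8, 19, 5), (5, 21, -4), (-4, 19, 10), (10, 21, -2), (-2, 19, 20), (20, 21, -1), (-1, 21, 20), (20, 19, -2), (-2, 21, 10), (10, 19, -4), … (24 more)
cycles coincide ⇒ equivalent

yes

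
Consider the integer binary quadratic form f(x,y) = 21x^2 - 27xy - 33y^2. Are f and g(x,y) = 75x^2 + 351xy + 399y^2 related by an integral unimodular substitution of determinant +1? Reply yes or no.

D₁ = 3501, D₂ = 3501
river cycle of f (length 14): (-33, 27, 21), (21, 57, -3), (-3, 57, 21), (21, 27, -33), (-33, 39, 15), (15, 51, -15), (-15, 39, 33), (33, 27, -21), (-21, 57, 3), (3, 57, -21), … (4 more)
river cycle of g (length 14): (-3, 57, 21), (21, 27, -33), (-33, 39, 15), (15, 51, -15), (-15, 39, 33), (33, 27, -21), (-21, 57, 3), (3, 57, -21), (-21, 27, 33), (33, 39, -15), … (4 more)
cycles coincide ⇒ equivalent

yes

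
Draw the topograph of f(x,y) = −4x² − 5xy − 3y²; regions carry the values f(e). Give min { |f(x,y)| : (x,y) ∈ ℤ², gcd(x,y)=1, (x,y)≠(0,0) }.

translate: b→-3 (≡5 mod 8), so (4,5,3)→(4,-3,2)
flip: (4,-3,2)→(2,3,4)
translate: b→-1 (≡3 mod 4), so (2,3,4)→(2,-1,3)
reduced (well bottom): (2,-1,3) with a≤c, −a<b≤a
well minimum |f| = |-2| = 2 (negative-definite)

2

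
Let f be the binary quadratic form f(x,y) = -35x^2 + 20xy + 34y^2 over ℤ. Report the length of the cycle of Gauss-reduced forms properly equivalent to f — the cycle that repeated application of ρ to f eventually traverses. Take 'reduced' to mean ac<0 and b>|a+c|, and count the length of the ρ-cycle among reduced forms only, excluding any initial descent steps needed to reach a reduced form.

D = 5160, ⌊√D⌋ = 71
river: ρ → (34,48,-21)
river: ρ → (-21,36,46)
river: ρ → (46,56,-11)
river: ρ → (-11,54,51)
river: ρ → (51,48,-14)
river: ρ → (-14,64,19)
river: ρ → (19,50,-35)
river: ρ → (-35,20,34)
ρ-cycle length = 8 (tail of 0 descent steps not counted)

8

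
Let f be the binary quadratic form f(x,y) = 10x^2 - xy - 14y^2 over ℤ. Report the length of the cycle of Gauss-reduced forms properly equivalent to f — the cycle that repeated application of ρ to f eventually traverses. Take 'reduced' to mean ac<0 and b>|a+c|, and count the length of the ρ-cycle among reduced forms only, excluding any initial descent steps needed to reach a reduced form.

D = 561, ⌊√D⌋ = 23
descent: ρ → (-14,1,10)
descent: ρ → (10,19,-5)  [lands on river]
river: ρ → (-5,21,6)
river: ρ → (6,15,-14)
river: ρ → (-14,13,7)
river: ρ → (7,15,-12)
river: ρ → (-12,9,10)
river: ρ → (10,11,-11)
river: ρ → (-11,11,10)
river: ρ → (10,9,-12)
river: ρ → (-12,15,7)
river: ρ → (7,13,-14)
river: ρ → (-14,15,6)
river: ρ → (6,21,-5)
river: ρ → (-5,19,10)
river: ρ → (10,21,-3)
river: ρ → (-3,21,10)
ρ-cycle length = 16 (tail of 2 descent steps not counted)

16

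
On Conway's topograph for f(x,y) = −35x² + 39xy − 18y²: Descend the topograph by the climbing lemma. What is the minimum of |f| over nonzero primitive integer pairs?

translate: b→31 (≡-39 mod 70), so (35,-39,18)→(35,31,14)
flip: (35,31,14)→(14,-31,35)
translate: b→-3 (≡-31 mod 28), so (14,-31,35)→(14,-3,18)
reduced (well bottom): (14,-3,18) with a≤c, −a<b≤a
well minimum |f| = |-14| = 14 (negative-definite)

14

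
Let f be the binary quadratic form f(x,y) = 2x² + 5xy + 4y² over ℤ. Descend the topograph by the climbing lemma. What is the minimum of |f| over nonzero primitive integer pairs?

translate: b→1 (≡5 mod 4), so (2,5,4)→(2,1,1)
flip: (2,1,1)→(1,-1,2)
translate: b→1 (≡-1 mod 2), so (1,-1,2)→(1,1,2)
reduced (well bottom): (1,1,2) with a≤c, −a<b≤a
well minimum = a = 1

1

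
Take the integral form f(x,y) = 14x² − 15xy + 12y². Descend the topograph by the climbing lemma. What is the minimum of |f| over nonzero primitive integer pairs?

translate: b→13 (≡-15 mod 28), so (14,-15,12)→(14,13,11)
flip: (14,13,11)→(11,-13,14)
translate: b→9 (≡-13 mod 22), so (11,-13,14)→(11,9,12)
reduced (well bottom): (11,9,12) with a≤c, −a<b≤a
well minimum = a = 11

11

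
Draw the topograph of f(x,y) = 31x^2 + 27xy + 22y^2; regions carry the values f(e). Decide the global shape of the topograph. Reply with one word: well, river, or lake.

D = b²−4ac = 27² − 4·31·22 = -1999
D < 0 ⇒ definite ⇒ every region one sign ⇒ single well

well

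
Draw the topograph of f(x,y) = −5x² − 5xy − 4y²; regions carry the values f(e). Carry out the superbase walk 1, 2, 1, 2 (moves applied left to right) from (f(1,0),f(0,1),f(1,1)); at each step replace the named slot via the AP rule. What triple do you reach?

start (-5,-4,-14) = (f(1,0),f(0,1),f(1,1))
replace slot 1: 2·((-4)+(-14)) − (-5) = -31 → (-31,-4,-14)
replace slot 2: 2·((-31)+(-14)) − (-4) = -86 → (-31,-86,-14)
replace slot 1: 2·((-86)+(-14)) − (-31) = -169 → (-169,-86,-14)
replace slot 2: 2·((-169)+(-14)) − (-86) = -280 → (-169,-280,-14)

-169,-280,-14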